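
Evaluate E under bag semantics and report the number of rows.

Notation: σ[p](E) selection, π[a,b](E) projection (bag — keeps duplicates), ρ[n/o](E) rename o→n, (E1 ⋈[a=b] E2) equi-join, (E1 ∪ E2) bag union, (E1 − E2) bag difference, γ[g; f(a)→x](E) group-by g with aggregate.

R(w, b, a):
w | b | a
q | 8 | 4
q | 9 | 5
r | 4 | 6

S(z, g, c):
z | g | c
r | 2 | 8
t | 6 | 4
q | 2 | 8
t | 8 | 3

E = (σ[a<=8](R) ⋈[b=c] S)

Subexpression sizes:
  R → 3
  σ[a<=8](R) → 3
  S → 4
  (σ[a<=8](R) ⋈[b=c] S) → 3

|E| = 3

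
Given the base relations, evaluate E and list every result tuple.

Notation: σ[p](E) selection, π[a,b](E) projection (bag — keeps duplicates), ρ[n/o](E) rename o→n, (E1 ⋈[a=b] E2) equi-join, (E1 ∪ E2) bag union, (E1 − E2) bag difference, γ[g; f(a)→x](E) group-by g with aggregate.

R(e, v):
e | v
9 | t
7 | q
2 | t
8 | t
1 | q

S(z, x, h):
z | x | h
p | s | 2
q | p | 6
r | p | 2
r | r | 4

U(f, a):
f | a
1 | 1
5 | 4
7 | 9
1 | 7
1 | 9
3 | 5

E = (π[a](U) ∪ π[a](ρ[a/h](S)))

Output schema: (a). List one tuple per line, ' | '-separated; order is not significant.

Stepwise |·|:
  U → 6
  π[a](U) → 6
  S → 4
  ρ[a/h](S) → 4
  π[a](ρ[a/h](S)) → 4
  (π[a](U) ∪ π[a](ρ[a/h](S))) → 10

== RESULT ==
a
1
2
2
4
4
5
6
7
9
9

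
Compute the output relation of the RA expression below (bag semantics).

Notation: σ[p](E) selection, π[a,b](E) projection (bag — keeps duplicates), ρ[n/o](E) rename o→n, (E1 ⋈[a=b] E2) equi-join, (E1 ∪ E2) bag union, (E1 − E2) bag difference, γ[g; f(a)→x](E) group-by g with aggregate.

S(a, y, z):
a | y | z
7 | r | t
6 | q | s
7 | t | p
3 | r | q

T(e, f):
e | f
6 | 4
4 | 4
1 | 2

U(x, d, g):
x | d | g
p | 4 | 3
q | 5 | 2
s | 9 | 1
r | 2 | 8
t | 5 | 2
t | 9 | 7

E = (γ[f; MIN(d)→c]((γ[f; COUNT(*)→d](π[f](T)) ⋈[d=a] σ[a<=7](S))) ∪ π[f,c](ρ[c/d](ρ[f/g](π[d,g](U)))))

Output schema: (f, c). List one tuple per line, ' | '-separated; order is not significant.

Row counts bottom-up:
  T → 3
  π[f](T) → 3
  γ[f; COUNT(*)→d](π[f](T)) → 2
  S → 4
  σ[a<=7](S) → 4
  (γ[f; COUNT(*)→d](π[f](T)) ⋈[d=a] σ[a<=7](S)) → 0
  γ[f; MIN(d)→c]((γ[f; COUNT(*)→d](π[f](T)) ⋈[d=a] σ[a<=7](S))) → 0
  U → 6
  π[d,g](U) → 6
  ρ[f/g](π[d,g](U)) → 6
  ρ[c/d](ρ[f/g](π[d,g](U))) → 6
  π[f,c](ρ[c/d](ρ[f/g](π[d,g](U)))) → 6
  (γ[f; MIN(d)→c]((γ[f; COUNT(*)→d](π[f](T)) ⋈[d=a] σ[a<=7](S))) ∪ π[f,c](ρ[c/d](ρ[f/g](π[d,g](U))))) → 6

== RESULT ==
f | c
1 | 9
2 | 5
2 | 5
3 | 4
7 | 9
8 | 2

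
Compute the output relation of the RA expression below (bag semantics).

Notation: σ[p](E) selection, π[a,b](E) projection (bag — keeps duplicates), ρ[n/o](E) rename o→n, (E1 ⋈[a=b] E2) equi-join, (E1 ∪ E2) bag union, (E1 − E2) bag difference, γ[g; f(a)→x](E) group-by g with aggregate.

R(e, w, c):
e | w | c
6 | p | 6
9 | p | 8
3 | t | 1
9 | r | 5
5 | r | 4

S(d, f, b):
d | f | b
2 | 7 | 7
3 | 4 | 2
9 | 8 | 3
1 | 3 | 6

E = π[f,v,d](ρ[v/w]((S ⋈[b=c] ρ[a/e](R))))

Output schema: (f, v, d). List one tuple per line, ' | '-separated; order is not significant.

Row counts bottom-up:
  S → 4
  R → 5
  ρ[a/e](R) → 5
  (S ⋈[b=c] ρ[a/e](R)) → 1
  ρ[v/w]((S ⋈[b=c] ρ[a/e](R))) → 1
  π[f,v,d](ρ[v/w]((S ⋈[b=c] ρ[a/e](R)))) → 1

== RESULT ==
f | v | d
3 | p | 1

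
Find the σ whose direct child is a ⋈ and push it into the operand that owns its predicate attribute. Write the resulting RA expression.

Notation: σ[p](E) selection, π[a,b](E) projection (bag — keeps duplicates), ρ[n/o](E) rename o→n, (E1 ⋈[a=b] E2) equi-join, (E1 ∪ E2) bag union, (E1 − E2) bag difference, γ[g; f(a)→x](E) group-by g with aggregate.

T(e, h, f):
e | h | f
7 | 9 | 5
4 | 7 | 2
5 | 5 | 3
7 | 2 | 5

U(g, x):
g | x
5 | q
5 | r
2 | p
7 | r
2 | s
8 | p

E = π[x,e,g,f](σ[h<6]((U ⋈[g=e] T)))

σ filters on h, owned by the right side.
E' = π[x,e,g,f]((U ⋈[g=e] σ[h<6](T)))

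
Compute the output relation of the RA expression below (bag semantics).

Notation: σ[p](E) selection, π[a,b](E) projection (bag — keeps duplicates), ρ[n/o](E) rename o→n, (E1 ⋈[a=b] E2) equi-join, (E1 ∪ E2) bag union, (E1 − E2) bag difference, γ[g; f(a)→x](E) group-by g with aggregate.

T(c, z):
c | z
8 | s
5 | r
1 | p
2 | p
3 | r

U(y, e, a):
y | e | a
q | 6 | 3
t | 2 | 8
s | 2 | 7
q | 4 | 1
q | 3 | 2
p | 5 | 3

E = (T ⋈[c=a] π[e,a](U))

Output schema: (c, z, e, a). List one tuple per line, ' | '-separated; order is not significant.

Subexpression sizes:
  T → 5
  U → 6
  π[e,a](U) → 6
  (T ⋈[c=a] π[e,a](U)) → 5

== RESULT ==
c | z | e | a
1 | p | 4 | 1
2 | p | 3 | 2
3 | r | 5 | 3
3 | r | 6 | 3
8 | s | 2 | 8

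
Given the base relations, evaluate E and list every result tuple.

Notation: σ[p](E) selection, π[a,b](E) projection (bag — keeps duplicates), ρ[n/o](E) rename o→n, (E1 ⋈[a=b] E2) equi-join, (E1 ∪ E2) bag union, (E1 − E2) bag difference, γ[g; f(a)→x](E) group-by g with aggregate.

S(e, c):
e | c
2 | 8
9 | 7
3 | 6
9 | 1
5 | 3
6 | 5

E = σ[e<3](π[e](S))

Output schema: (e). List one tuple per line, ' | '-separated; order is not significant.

Subexpression sizes:
  S → 6
  π[e](S) → 6
  σ[e<3](π[e](S)) → 1

== RESULT ==
e
2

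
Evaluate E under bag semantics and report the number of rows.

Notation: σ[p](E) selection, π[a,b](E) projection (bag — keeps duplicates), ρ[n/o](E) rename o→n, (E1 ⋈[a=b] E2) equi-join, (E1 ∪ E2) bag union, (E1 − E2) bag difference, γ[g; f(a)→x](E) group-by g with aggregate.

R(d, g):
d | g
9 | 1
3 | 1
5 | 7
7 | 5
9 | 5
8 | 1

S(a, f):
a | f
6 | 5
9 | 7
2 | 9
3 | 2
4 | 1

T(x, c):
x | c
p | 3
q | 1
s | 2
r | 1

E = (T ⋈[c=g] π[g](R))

Row counts bottom-up:
  T → 4
  R → 6
  π[g](R) → 6
  (T ⋈[c=g] π[g](R)) → 6

|E| = 6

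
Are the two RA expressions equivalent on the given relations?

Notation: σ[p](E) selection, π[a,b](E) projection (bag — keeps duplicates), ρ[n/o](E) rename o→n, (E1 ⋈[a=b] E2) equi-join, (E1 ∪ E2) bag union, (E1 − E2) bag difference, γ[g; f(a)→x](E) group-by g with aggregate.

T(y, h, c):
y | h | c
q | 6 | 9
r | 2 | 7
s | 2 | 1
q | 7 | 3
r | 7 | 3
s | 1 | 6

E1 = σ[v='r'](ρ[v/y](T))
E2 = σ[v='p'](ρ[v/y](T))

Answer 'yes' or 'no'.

E1 per-node cardinality:
  T → 6
  ρ[v/y](T) → 6
  σ[v='r'](ρ[v/y](T)) → 2
E2 per-node cardinality:
  T → 6
  ρ[v/y](T) → 6
  σ[v='p'](ρ[v/y](T)) → 0

E1 result:
v | h | c
r | 2 | 7
r | 7 | 3
E2 result:
v | h | c
(0 rows)
Witness: ('r', 2, 7) appears 1× in E1 but 0× in E2.

no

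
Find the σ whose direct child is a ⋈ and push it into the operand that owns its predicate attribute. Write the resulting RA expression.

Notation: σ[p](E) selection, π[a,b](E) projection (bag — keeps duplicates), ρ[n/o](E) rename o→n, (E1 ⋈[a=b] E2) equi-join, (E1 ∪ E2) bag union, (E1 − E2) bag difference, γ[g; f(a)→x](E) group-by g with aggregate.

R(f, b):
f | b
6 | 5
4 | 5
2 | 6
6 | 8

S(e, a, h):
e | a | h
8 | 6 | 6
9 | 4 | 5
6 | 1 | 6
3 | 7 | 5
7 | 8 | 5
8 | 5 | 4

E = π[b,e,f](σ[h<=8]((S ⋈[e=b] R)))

σ filters on h, owned by the left side.
E' = π[b,e,f]((σ[h<=8](S) ⋈[e=b] R))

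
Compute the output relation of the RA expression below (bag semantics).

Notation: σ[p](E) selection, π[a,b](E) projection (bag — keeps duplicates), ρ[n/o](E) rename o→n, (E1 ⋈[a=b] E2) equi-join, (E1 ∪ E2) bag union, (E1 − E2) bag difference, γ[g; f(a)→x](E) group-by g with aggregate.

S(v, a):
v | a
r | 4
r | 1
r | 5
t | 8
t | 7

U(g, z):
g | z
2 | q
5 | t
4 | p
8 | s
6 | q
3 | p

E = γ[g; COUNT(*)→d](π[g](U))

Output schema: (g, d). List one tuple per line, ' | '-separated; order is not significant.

Subexpression sizes:
  U → 6
  π[g](U) → 6
  γ[g; COUNT(*)→d](π[g](U)) → 6

== RESULT ==
g | d
2 | 1
3 | 1
4 | 1
5 | 1
6 | 1
8 | 1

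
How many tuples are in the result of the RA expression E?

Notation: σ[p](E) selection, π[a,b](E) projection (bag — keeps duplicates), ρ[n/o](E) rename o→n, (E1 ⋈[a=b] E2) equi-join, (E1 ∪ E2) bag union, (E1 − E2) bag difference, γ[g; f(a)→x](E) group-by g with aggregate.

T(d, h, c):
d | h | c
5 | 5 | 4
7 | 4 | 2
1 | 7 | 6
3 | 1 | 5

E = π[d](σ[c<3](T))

Per-node cardinality:
  T → 4
  σ[c<3](T) → 1
  π[d](σ[c<3](T)) → 1

|E| = 1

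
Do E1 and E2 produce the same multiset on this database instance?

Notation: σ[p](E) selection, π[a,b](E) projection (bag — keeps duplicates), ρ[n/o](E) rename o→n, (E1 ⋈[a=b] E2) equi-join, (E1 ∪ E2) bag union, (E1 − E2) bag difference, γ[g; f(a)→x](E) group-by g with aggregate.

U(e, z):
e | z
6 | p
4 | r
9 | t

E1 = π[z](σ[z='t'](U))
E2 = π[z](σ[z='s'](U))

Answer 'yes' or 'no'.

E1 per-node cardinality:
  U → 3
  σ[z='t'](U) → 1
  π[z](σ[z='t'](U)) → 1
E2 per-node cardinality:
  U → 3
  σ[z='s'](U) → 0
  π[z](σ[z='s'](U)) → 0

E1 result:
z
t
E2 result:
z
(0 rows)
Witness: ('t',) appears 1× in E1 but 0× in E2.

no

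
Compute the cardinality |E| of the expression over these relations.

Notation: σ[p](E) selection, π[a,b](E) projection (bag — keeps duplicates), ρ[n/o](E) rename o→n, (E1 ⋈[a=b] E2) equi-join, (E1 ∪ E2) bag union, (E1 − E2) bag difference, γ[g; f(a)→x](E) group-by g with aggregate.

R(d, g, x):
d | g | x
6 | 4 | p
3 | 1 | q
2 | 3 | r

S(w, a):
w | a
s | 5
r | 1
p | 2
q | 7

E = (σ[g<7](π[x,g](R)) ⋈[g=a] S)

Stepwise |·|:
  R → 3
  π[x,g](R) → 3
  σ[g<7](π[x,g](R)) → 3
  S → 4
  (σ[g<7](π[x,g](R)) ⋈[g=a] S) → 1

|E| = 1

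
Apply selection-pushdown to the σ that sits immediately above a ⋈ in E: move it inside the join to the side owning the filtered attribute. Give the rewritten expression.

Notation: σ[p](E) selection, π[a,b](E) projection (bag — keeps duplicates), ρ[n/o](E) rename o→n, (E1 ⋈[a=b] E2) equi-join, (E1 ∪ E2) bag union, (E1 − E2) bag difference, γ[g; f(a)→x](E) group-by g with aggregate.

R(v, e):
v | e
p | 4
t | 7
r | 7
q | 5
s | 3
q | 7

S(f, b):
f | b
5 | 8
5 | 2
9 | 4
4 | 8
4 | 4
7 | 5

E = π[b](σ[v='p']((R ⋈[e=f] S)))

σ filters on v, owned by the left side.
E' = π[b]((σ[v='p'](R) ⋈[e=f] S))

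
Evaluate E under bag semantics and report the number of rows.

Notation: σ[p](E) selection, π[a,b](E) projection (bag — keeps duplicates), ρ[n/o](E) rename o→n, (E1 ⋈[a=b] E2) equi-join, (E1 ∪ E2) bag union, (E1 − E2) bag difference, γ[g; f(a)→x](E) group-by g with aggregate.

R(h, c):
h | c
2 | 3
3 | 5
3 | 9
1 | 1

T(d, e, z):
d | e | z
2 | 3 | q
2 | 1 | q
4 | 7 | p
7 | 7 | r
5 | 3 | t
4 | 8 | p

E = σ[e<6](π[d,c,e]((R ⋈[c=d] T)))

Subexpression sizes:
  R → 4
  T → 6
  (R ⋈[c=d] T) → 1
  π[d,c,e]((R ⋈[c=d] T)) → 1
  σ[e<6](π[d,c,e]((R ⋈[c=d] T))) → 1

|E| = 1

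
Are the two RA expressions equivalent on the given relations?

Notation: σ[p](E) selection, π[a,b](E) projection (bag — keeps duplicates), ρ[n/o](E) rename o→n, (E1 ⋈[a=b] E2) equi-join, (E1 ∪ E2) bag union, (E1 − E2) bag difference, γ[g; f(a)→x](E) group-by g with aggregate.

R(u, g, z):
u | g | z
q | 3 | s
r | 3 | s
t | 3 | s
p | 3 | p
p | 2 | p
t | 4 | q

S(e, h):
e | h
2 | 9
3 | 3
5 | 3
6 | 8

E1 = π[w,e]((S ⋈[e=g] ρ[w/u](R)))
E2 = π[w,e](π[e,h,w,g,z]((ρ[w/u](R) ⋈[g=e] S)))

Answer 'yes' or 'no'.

E1 stepwise |·|:
  S → 4
  R → 6
  ρ[w/u](R) → 6
  (S ⋈[e=g] ρ[w/u](R)) → 5
  π[w,e]((S ⋈[e=g] ρ[w/u](R))) → 5
E2 stepwise |·|:
  R → 6
  ρ[w/u](R) → 6
  S → 4
  (ρ[w/u](R) ⋈[g=e] S) → 5
  π[e,h,w,g,z]((ρ[w/u](R) ⋈[g=e] S)) → 5
  π[w,e](π[e,h,w,g,z]((ρ[w/u](R) ⋈[g=e] S))) → 5

E1 and E2 produce the same multiset:
w | e
p | 2
p | 3
q | 3
r | 3
t | 3

yes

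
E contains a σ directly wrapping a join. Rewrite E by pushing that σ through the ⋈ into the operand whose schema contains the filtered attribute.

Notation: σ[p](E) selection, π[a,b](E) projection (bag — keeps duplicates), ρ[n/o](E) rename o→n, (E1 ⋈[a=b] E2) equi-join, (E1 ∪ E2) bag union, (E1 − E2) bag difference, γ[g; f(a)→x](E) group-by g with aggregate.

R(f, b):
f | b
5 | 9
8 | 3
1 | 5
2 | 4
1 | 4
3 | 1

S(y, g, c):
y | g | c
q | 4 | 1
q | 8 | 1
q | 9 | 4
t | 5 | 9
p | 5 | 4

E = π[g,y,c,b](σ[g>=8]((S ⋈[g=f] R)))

σ filters on g, owned by the left side.
E' = π[g,y,c,b]((σ[g>=8](S) ⋈[g=f] R))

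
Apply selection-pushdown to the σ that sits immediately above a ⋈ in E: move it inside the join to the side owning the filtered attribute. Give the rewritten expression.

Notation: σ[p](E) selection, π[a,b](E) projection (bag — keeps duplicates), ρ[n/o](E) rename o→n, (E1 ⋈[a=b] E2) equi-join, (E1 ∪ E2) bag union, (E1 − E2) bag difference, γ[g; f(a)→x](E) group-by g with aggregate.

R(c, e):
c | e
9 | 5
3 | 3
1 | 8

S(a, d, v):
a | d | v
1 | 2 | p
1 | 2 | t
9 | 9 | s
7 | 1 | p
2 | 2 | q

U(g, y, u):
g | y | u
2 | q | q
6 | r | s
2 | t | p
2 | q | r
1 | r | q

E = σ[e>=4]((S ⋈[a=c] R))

σ filters on e, owned by the right side.
E' = (S ⋈[a=c] σ[e>=4](R))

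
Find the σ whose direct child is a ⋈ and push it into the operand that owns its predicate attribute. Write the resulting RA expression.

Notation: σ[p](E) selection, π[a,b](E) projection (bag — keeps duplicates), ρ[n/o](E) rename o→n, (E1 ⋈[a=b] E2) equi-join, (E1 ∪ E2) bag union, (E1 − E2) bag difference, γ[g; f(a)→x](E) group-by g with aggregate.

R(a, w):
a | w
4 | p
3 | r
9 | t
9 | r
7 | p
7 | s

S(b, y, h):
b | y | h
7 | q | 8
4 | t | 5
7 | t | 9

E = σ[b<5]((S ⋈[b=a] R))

σ filters on b, owned by the left side.
E' = (σ[b<5](S) ⋈[b=a] R)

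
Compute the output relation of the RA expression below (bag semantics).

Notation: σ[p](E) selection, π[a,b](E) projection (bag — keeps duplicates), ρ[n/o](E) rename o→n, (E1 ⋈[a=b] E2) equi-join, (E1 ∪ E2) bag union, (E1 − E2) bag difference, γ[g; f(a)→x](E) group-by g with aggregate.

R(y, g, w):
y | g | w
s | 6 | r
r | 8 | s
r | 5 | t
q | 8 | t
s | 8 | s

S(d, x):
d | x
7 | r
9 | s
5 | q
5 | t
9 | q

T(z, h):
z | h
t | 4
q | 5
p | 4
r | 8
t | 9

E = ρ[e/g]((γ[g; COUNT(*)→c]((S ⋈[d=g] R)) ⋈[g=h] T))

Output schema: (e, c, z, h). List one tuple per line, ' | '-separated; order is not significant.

Per-node cardinality:
  S → 5
  R → 5
  (S ⋈[d=g] R) → 2
  γ[g; COUNT(*)→c]((S ⋈[d=g] R)) → 1
  T → 5
  (γ[g; COUNT(*)→c]((S ⋈[d=g] R)) ⋈[g=h] T) → 1
  ρ[e/g]((γ[g; COUNT(*)→c]((S ⋈[d=g] R)) ⋈[g=h] T)) → 1

== RESULT ==
e | c | z | h
5 | 2 | q | 5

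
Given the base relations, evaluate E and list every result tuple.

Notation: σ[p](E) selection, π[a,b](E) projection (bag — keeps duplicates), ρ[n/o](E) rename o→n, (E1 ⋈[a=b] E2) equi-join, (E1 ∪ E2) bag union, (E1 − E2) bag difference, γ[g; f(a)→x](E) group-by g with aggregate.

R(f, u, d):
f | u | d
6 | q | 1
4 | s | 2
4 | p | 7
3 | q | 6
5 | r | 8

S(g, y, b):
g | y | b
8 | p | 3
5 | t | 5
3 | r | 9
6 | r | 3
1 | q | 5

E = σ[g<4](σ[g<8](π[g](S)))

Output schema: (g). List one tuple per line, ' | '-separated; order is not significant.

Per-node cardinality:
  S → 5
  π[g](S) → 5
  σ[g<8](π[g](S)) → 4
  σ[g<4](σ[g<8](π[g](S))) → 2

== RESULT ==
g
1
3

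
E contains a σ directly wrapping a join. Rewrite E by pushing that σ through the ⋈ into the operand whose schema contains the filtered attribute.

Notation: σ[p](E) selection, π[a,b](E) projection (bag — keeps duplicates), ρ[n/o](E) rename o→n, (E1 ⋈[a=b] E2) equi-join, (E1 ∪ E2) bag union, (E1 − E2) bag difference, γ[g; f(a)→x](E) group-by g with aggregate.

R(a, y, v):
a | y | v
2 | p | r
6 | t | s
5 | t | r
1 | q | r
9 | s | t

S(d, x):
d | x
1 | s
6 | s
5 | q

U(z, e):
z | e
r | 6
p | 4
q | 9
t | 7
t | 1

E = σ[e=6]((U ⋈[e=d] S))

σ filters on e, owned by the left side.
E' = (σ[e=6](U) ⋈[e=d] S)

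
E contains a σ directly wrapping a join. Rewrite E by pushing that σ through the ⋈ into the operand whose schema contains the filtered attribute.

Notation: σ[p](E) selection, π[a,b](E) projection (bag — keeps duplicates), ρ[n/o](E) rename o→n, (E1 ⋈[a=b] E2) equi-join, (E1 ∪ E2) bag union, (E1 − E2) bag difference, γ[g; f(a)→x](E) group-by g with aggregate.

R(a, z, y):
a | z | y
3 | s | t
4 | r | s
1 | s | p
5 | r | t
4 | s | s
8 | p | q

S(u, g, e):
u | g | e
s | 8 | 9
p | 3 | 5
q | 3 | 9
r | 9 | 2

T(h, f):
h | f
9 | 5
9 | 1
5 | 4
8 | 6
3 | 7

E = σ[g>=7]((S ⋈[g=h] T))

σ filters on g, owned by the left side.
E' = (σ[g>=7](S) ⋈[g=h] T)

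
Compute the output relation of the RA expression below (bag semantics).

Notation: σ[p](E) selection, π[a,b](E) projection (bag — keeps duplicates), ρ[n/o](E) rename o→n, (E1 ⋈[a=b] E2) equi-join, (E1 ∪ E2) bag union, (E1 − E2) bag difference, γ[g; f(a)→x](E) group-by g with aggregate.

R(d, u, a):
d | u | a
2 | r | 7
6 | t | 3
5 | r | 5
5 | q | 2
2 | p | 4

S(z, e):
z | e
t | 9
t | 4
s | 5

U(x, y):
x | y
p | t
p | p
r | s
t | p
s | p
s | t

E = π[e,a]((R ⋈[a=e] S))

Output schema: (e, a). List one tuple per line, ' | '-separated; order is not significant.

Subexpression sizes:
  R → 5
  S → 3
  (R ⋈[a=e] S) → 2
  π[e,a]((R ⋈[a=e] S)) → 2

== RESULT ==
e | a
4 | 4
5 | 5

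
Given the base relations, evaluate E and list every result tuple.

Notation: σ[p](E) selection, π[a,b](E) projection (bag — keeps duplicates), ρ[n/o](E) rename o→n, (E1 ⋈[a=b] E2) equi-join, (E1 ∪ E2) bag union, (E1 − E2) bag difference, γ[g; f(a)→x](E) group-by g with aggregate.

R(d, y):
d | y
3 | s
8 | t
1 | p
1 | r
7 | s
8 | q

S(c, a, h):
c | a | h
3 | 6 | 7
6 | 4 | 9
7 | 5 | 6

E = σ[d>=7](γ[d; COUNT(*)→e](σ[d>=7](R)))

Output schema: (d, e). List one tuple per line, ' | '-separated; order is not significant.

Stepwise |·|:
  R → 6
  σ[d>=7](R) → 3
  γ[d; COUNT(*)→e](σ[d>=7](R)) → 2
  σ[d>=7](γ[d; COUNT(*)→e](σ[d>=7](R))) → 2

== RESULT ==
d | e
7 | 1
8 | 2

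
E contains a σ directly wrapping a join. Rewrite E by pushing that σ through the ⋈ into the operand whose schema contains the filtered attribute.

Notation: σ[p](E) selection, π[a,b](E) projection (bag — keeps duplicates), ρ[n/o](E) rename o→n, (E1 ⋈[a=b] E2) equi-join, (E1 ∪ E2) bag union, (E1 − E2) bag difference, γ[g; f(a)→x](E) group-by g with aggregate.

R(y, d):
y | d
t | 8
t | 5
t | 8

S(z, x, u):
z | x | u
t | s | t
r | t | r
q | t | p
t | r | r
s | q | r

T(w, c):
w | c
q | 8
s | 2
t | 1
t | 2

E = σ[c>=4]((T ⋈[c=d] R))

σ filters on c, owned by the left side.
E' = (σ[c>=4](T) ⋈[c=d] R)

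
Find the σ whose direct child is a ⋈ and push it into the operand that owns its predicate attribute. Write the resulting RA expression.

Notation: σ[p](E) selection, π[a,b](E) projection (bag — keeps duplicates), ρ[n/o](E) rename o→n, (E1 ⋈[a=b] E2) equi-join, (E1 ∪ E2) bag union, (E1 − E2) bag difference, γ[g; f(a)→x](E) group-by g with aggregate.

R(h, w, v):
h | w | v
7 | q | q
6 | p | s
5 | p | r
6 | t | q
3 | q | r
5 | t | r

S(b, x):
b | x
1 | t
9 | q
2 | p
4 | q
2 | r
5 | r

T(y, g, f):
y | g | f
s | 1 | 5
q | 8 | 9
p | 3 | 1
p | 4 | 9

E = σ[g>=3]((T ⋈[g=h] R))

σ filters on g, owned by the left side.
E' = (σ[g>=3](T) ⋈[g=h] R)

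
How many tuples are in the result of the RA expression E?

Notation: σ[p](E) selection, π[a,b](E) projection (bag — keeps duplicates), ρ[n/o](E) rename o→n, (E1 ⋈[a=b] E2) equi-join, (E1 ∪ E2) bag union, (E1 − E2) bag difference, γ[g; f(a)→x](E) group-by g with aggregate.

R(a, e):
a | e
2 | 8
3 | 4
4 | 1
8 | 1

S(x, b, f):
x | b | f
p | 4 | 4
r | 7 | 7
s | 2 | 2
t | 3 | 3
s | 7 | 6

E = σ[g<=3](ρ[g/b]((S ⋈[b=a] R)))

Per-node cardinality:
  S → 5
  R → 4
  (S ⋈[b=a] R) → 3
  ρ[g/b]((S ⋈[b=a] R)) → 3
  σ[g<=3](ρ[g/b]((S ⋈[b=a] R))) → 2

|E| = 2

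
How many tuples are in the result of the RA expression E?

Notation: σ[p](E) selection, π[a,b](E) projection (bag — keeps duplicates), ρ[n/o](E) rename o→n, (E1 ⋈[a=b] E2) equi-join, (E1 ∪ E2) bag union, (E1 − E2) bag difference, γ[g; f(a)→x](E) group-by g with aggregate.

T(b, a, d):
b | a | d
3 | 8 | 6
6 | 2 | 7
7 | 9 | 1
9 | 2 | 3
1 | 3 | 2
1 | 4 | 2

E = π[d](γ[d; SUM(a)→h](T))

Subexpression sizes:
  T → 6
  γ[d; SUM(a)→h](T) → 5
  π[d](γ[d; SUM(a)→h](T)) → 5

|E| = 5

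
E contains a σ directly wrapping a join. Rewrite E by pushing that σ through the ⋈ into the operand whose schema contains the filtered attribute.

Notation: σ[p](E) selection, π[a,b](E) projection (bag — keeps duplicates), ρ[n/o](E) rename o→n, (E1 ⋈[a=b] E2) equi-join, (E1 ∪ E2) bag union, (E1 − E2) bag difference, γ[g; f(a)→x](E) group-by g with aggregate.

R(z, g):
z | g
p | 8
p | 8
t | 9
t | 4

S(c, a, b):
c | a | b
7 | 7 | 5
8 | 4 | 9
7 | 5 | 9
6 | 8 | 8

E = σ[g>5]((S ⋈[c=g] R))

σ filters on g, owned by the right side.
E' = (S ⋈[c=g] σ[g>5](R))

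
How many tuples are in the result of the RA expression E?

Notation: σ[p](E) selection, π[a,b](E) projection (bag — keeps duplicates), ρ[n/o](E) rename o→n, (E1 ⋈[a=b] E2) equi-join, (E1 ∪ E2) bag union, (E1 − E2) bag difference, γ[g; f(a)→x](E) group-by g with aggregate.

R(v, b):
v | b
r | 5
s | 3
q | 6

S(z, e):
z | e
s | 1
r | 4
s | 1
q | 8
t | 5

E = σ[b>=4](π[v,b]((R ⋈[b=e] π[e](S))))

Stepwise |·|:
  R → 3
  S → 5
  π[e](S) → 5
  (R ⋈[b=e] π[e](S)) → 1
  π[v,b]((R ⋈[b=e] π[e](S))) → 1
  σ[b>=4](π[v,b]((R ⋈[b=e] π[e](S)))) → 1

|E| = 1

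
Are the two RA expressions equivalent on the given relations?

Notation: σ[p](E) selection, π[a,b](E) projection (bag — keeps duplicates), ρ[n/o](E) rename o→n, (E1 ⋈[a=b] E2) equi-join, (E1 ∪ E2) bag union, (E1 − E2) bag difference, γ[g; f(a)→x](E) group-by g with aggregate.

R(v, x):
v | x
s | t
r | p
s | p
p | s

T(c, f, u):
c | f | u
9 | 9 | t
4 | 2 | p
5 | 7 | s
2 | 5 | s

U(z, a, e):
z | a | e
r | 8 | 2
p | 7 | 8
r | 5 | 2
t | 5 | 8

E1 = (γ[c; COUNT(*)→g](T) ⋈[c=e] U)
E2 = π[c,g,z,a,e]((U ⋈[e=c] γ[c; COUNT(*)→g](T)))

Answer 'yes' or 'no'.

E1 stepwise |·|:
  T → 4
  γ[c; COUNT(*)→g](T) → 4
  U → 4
  (γ[c; COUNT(*)→g](T) ⋈[c=e] U) → 2
E2 stepwise |·|:
  U → 4
  T → 4
  γ[c; COUNT(*)→g](T) → 4
  (U ⋈[e=c] γ[c; COUNT(*)→g](T)) → 2
  π[c,g,z,a,e]((U ⋈[e=c] γ[c; COUNT(*)→g](T))) → 2

E1 and E2 produce the same multiset:
c | g | z | a | e
2 | 1 | r | 5 | 2
2 | 1 | r | 8 | 2

yes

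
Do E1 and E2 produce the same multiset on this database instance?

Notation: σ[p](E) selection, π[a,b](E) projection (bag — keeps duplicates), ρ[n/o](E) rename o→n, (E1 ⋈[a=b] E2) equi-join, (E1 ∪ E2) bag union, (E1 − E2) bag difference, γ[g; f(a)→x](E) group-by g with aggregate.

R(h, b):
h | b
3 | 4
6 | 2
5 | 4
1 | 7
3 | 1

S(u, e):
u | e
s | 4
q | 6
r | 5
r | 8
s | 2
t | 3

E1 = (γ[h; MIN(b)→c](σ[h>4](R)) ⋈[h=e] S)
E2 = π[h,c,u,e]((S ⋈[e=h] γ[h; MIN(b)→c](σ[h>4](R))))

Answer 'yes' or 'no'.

E1 subexpression sizes:
  R → 5
  σ[h>4](R) → 2
  γ[h; MIN(b)→c](σ[h>4](R)) → 2
  S → 6
  (γ[h; MIN(b)→c](σ[h>4](R)) ⋈[h=e] S) → 2
E2 subexpression sizes:
  S → 6
  R → 5
  σ[h>4](R) → 2
  γ[h; MIN(b)→c](σ[h>4](R)) → 2
  (S ⋈[e=h] γ[h; MIN(b)→c](σ[h>4](R))) → 2
  π[h,c,u,e]((S ⋈[e=h] γ[h; MIN(b)→c](σ[h>4](R)))) → 2

E1 and E2 produce the same multiset:
h | c | u | e
5 | 4 | r | 5
6 | 2 | q | 6

yes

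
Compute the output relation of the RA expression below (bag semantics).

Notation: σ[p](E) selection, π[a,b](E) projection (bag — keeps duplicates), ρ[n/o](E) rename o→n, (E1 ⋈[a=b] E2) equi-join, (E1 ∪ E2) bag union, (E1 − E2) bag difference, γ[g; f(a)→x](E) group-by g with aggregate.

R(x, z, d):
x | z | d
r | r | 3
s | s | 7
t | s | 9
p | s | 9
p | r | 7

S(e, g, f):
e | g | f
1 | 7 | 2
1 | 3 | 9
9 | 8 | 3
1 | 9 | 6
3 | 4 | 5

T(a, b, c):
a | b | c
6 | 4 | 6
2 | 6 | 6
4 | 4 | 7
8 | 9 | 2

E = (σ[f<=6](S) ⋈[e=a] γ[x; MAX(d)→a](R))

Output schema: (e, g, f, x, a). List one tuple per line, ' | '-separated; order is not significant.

Per-node cardinality:
  S → 5
  σ[f<=6](S) → 4
  R → 5
  γ[x; MAX(d)→a](R) → 4
  (σ[f<=6](S) ⋈[e=a] γ[x; MAX(d)→a](R)) → 3

== RESULT ==
e | g | f | x | a
3 | 4 | 5 | r | 3
9 | 8 | 3 | p | 9
9 | 8 | 3 | t | 9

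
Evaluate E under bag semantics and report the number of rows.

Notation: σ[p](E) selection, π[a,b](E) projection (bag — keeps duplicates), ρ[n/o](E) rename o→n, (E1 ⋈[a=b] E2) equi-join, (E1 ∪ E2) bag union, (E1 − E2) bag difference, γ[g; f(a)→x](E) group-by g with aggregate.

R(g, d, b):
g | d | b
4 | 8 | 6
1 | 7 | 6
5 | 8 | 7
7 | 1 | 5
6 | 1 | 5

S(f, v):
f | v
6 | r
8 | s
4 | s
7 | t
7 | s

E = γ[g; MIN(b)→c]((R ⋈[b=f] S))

Row counts bottom-up:
  R → 5
  S → 5
  (R ⋈[b=f] S) → 4
  γ[g; MIN(b)→c]((R ⋈[b=f] S)) → 3

|E| = 3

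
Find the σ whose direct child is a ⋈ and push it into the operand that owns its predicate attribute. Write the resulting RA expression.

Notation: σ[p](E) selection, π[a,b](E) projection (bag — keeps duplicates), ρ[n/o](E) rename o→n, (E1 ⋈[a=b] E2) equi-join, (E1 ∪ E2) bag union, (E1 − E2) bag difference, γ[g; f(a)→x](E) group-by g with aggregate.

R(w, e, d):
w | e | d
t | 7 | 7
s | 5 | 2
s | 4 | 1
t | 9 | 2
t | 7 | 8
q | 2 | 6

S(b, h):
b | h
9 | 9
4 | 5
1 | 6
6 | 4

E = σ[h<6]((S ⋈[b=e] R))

σ filters on h, owned by the left side.
E' = (σ[h<6](S) ⋈[b=e] R)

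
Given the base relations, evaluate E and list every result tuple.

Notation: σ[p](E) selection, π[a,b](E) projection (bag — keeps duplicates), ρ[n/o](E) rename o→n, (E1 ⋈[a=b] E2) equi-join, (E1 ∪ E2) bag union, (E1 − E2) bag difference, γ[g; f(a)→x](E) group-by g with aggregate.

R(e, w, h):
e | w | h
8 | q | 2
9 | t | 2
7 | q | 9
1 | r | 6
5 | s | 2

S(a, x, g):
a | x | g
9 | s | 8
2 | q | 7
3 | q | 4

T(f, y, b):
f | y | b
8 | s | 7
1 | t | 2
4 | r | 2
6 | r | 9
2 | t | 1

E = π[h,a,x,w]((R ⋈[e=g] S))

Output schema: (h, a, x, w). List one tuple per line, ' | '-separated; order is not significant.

Stepwise |·|:
  R → 5
  S → 3
  (R ⋈[e=g] S) → 2
  π[h,a,x,w]((R ⋈[e=g] S)) → 2

== RESULT ==
h | a | x | w
2 | 9 | s | q
9 | 2 | q | q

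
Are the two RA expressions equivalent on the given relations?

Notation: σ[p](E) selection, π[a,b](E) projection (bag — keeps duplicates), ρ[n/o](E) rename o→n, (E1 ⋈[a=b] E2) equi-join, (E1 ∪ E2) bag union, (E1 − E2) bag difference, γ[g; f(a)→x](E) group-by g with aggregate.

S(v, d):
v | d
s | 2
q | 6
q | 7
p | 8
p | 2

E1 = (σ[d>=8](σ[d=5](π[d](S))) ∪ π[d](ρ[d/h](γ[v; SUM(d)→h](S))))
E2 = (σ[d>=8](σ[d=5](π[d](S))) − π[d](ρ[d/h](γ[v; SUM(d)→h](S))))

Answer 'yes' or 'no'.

E1 stepwise |·|:
  S → 5
  π[d](S) → 5
  σ[d=5](π[d](S)) → 0
  σ[d>=8](σ[d=5](π[d](S))) → 0
  S → 5
  γ[v; SUM(d)→h](S) → 3
  ρ[d/h](γ[v; SUM(d)→h](S)) → 3
  π[d](ρ[d/h](γ[v; SUM(d)→h](S))) → 3
  (σ[d>=8](σ[d=5](π[d](S))) ∪ π[d](ρ[d/h](γ[v; SUM(d)→h](S)))) → 3
E2 stepwise |·|:
  S → 5
  π[d](S) → 5
  σ[d=5](π[d](S)) → 0
  σ[d>=8](σ[d=5](π[d](S))) → 0
  S → 5
  γ[v; SUM(d)→h](S) → 3
  ρ[d/h](γ[v; SUM(d)→h](S)) → 3
  π[d](ρ[d/h](γ[v; SUM(d)→h](S))) → 3
  (σ[d>=8](σ[d=5](π[d](S))) − π[d](ρ[d/h](γ[v; SUM(d)→h](S)))) → 0

E1 result:
d
2
10
13
E2 result:
d
(0 rows)
Witness: (13,) appears 1× in E1 but 0× in E2.

no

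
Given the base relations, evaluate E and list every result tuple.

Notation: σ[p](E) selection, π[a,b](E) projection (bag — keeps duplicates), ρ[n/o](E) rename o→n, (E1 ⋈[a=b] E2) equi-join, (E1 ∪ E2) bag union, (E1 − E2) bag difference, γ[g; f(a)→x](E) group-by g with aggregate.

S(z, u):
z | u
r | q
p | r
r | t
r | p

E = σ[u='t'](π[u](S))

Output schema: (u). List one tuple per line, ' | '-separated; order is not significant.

Stepwise |·|:
  S → 4
  π[u](S) → 4
  σ[u='t'](π[u](S)) → 1

== RESULT ==
u
t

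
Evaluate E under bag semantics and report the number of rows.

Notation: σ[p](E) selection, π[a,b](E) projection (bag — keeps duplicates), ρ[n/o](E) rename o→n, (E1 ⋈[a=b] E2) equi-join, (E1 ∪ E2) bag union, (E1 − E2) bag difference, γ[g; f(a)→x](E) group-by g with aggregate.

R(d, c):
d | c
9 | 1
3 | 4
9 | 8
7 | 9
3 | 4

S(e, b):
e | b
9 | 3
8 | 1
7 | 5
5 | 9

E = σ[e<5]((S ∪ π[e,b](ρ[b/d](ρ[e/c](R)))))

Per-node cardinality:
  S → 4
  R → 5
  ρ[e/c](R) → 5
  ρ[b/d](ρ[e/c](R)) → 5
  π[e,b](ρ[b/d](ρ[e/c](R))) → 5
  (S ∪ π[e,b](ρ[b/d](ρ[e/c](R)))) → 9
  σ[e<5]((S ∪ π[e,b](ρ[b/d](ρ[e/c](R))))) → 3

|E| = 3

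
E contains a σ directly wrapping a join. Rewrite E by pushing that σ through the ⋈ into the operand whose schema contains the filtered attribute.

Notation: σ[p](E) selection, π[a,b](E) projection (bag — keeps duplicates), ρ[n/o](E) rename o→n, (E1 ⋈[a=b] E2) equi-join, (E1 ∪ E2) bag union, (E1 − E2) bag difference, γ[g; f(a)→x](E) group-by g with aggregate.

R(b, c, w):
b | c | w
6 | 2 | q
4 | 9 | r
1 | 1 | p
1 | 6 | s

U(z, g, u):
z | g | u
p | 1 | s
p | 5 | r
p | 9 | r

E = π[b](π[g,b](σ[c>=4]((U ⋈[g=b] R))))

σ filters on c, owned by the right side.
E' = π[b](π[g,b]((U ⋈[g=b] σ[c>=4](R))))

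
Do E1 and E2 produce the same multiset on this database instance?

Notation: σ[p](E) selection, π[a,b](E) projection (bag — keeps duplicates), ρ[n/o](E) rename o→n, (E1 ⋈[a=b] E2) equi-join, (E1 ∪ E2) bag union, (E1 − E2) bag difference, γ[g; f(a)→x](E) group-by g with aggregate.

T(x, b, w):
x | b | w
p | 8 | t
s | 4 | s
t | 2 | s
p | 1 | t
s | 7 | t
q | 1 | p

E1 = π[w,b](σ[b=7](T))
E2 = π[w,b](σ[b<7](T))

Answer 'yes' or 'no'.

E1 stepwise |·|:
  T → 6
  σ[b=7](T) → 1
  π[w,b](σ[b=7](T)) → 1
E2 stepwise |·|:
  T → 6
  σ[b<7](T) → 4
  π[w,b](σ[b<7](T)) → 4

E1 result:
w | b
t | 7
E2 result:
w | b
p | 1
s | 2
s | 4
t | 1
Witness: ('s', 4) appears 0× in E1 but 1× in E2.

no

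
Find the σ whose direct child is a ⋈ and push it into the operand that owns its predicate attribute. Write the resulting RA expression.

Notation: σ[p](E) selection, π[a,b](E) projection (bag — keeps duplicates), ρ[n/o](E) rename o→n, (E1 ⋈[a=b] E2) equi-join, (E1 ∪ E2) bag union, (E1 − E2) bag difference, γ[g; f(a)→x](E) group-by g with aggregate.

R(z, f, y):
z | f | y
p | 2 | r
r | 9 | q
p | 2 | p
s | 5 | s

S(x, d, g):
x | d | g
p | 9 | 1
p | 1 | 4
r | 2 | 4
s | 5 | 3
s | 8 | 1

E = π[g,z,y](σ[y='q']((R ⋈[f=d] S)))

σ filters on y, owned by the left side.
E' = π[g,z,y]((σ[y='q'](R) ⋈[f=d] S))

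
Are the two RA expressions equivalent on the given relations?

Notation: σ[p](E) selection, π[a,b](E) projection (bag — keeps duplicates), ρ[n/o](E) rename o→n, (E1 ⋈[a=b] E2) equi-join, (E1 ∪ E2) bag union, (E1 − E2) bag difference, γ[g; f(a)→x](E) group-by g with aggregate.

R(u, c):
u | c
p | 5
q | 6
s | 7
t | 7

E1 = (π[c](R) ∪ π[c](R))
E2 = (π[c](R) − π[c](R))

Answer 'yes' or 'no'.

E1 row counts bottom-up:
  R → 4
  π[c](R) → 4
  R → 4
  π[c](R) → 4
  (π[c](R) ∪ π[c](R)) → 8
E2 row counts bottom-up:
  R → 4
  π[c](R) → 4
  R → 4
  π[c](R) → 4
  (π[c](R) − π[c](R)) → 0

E1 result:
c
5
5
6
6
7
7
7
7
E2 result:
c
(0 rows)
Witness: (6,) appears 2× in E1 but 0× in E2.

no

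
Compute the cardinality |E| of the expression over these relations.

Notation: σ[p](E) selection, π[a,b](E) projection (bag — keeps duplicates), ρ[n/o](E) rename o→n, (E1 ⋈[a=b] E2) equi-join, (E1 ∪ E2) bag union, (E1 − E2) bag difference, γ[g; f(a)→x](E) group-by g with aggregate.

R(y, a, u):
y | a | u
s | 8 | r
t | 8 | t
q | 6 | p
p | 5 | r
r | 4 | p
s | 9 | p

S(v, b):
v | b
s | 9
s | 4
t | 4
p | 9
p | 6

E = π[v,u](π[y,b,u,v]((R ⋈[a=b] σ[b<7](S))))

Subexpression sizes:
  R → 6
  S → 5
  σ[b<7](S) → 3
  (R ⋈[a=b] σ[b<7](S)) → 3
  π[y,b,u,v]((R ⋈[a=b] σ[b<7](S))) → 3
  π[v,u](π[y,b,u,v]((R ⋈[a=b] σ[b<7](S)))) → 3

|E| = 3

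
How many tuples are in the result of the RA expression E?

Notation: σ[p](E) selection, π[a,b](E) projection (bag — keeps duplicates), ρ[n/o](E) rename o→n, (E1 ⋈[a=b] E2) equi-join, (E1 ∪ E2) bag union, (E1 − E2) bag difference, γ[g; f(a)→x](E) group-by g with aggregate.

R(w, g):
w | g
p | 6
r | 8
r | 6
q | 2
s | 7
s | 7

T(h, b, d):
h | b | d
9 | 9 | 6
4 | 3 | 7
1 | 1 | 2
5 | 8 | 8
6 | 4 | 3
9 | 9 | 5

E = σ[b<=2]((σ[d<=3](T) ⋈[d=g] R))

Stepwise |·|:
  T → 6
  σ[d<=3](T) → 2
  R → 6
  (σ[d<=3](T) ⋈[d=g] R) → 1
  σ[b<=2]((σ[d<=3](T) ⋈[d=g] R)) → 1

|E| = 1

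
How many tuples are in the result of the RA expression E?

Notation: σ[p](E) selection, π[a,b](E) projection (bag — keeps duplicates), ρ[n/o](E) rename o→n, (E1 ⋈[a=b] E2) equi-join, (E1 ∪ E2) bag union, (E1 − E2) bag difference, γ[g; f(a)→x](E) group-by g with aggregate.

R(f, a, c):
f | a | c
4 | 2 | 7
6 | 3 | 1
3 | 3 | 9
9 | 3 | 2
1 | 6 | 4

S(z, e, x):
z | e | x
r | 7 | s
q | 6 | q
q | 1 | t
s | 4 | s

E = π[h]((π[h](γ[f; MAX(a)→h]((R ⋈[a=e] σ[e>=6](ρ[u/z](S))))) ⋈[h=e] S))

Per-node cardinality:
  R → 5
  S → 4
  ρ[u/z](S) → 4
  σ[e>=6](ρ[u/z](S)) → 2
  (R ⋈[a=e] σ[e>=6](ρ[u/z](S))) → 1
  γ[f; MAX(a)→h]((R ⋈[a=e] σ[e>=6](ρ[u/z](S)))) → 1
  π[h](γ[f; MAX(a)→h]((R ⋈[a=e] σ[e>=6](ρ[u/z](S))))) → 1
  S → 4
  (π[h](γ[f; MAX(a)→h]((R ⋈[a=e] σ[e>=6](ρ[u/z](S))))) ⋈[h=e] S) → 1
  π[h]((π[h](γ[f; MAX(a)→h]((R ⋈[a=e] σ[e>=6](ρ[u/z](S))))) ⋈[h=e] S)) → 1

|E| = 1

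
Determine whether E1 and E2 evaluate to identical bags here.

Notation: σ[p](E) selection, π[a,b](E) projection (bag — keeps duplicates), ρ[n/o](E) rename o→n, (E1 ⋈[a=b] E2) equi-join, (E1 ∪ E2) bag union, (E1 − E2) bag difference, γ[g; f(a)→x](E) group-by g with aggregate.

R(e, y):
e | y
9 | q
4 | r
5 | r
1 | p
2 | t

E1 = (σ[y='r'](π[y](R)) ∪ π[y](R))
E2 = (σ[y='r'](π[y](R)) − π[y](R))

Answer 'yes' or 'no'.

E1 subexpression sizes:
  R → 5
  π[y](R) → 5
  σ[y='r'](π[y](R)) → 2
  R → 5
  π[y](R) → 5
  (σ[y='r'](π[y](R)) ∪ π[y](R)) → 7
E2 subexpression sizes:
  R → 5
  π[y](R) → 5
  σ[y='r'](π[y](R)) → 2
  R → 5
  π[y](R) → 5
  (σ[y='r'](π[y](R)) − π[y](R)) → 0

E1 result:
y
p
q
r
r
r
r
t
E2 result:
y
(0 rows)
Witness: ('t',) appears 1× in E1 but 0× in E2.

no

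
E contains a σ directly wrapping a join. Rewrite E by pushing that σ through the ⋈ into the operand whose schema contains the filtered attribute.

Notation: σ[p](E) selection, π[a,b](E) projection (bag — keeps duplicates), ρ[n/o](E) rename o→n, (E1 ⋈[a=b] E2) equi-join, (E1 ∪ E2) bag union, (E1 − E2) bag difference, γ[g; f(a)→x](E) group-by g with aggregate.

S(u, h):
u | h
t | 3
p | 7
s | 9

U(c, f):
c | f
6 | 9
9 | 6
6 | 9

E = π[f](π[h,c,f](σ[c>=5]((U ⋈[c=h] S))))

σ filters on c, owned by the left side.
E' = π[f](π[h,c,f]((σ[c>=5](U) ⋈[c=h] S)))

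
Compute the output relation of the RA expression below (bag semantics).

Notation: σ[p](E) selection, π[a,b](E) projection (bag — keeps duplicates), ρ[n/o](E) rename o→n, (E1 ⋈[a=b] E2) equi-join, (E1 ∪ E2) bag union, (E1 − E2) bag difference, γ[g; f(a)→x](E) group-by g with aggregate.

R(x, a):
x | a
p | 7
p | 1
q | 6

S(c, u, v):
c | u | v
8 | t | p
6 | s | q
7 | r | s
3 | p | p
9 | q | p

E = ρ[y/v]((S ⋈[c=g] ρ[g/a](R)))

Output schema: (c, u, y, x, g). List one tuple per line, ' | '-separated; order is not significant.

Stepwise |·|:
  S → 5
  R → 3
  ρ[g/a](R) → 3
  (S ⋈[c=g] ρ[g/a](R)) → 2
  ρ[y/v]((S ⋈[c=g] ρ[g/a](R))) → 2

== RESULT ==
c | u | y | x | g
6 | s | q | q | 6
7 | r | s | p | 7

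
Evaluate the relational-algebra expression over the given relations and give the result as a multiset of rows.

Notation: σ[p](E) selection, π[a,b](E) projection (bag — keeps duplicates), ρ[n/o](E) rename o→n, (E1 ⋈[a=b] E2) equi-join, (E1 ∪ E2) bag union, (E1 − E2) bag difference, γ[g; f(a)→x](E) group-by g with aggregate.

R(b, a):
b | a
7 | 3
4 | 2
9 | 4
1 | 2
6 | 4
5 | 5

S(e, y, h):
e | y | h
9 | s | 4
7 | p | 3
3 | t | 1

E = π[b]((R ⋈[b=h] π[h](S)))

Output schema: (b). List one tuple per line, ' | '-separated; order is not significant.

Stepwise |·|:
  R → 6
  S → 3
  π[h](S) → 3
  (R ⋈[b=h] π[h](S)) → 2
  π[b]((R ⋈[b=h] π[h](S))) → 2

== RESULT ==
b
1
4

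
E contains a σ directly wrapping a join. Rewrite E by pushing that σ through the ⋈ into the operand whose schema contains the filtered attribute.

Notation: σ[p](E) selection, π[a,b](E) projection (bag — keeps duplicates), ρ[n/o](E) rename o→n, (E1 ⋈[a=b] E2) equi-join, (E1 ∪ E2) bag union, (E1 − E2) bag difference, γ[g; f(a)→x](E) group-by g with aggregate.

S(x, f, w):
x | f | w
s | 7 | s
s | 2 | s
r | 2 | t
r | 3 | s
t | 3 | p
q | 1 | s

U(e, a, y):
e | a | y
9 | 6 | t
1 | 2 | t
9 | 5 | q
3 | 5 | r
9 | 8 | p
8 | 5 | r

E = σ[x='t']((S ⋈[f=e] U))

σ filters on x, owned by the left side.
E' = (σ[x='t'](S) ⋈[f=e] U)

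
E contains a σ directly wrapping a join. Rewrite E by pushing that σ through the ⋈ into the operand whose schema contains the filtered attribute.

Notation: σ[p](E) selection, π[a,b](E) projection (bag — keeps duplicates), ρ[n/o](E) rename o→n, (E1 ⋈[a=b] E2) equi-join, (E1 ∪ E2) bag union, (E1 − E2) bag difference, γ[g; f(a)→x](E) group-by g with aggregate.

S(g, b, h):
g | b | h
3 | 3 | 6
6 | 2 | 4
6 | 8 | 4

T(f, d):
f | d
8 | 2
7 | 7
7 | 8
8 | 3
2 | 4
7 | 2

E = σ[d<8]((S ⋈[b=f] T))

σ filters on d, owned by the right side.
E' = (S ⋈[b=f] σ[d<8](T))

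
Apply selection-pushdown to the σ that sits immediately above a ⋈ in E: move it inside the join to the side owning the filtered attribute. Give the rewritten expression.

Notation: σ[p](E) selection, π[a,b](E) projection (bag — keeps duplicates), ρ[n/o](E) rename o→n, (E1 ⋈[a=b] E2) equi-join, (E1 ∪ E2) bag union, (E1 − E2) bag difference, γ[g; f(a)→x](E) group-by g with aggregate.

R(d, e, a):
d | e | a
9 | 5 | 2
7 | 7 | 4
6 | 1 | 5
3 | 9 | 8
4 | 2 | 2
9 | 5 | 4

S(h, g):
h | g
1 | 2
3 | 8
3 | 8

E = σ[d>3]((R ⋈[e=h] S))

σ filters on d, owned by the left side.
E' = (σ[d>3](R) ⋈[e=h] S)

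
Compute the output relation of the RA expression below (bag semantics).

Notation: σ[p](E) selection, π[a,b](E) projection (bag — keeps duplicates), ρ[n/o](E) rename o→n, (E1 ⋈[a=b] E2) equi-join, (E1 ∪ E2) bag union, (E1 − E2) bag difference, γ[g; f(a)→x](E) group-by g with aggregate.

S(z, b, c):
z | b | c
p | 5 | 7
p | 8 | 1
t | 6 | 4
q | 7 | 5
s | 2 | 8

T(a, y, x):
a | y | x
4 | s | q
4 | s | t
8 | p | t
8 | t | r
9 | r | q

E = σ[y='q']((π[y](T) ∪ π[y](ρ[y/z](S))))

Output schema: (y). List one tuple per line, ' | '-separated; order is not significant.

Subexpression sizes:
  T → 5
  π[y](T) → 5
  S → 5
  ρ[y/z](S) → 5
  π[y](ρ[y/z](S)) → 5
  (π[y](T) ∪ π[y](ρ[y/z](S))) → 10
  σ[y='q']((π[y](T) ∪ π[y](ρ[y/z](S)))) → 1

== RESULT ==
y
q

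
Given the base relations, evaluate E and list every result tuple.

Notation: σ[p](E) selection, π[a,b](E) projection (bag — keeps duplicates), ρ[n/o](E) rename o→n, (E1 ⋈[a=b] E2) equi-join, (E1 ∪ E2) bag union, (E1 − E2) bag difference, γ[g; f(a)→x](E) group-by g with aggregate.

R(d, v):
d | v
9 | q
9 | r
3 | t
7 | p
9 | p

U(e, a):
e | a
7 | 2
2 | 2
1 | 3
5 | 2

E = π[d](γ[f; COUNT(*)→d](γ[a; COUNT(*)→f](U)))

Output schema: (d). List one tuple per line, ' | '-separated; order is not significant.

Per-node cardinality:
  U → 4
  γ[a; COUNT(*)→f](U) → 2
  γ[f; COUNT(*)→d](γ[a; COUNT(*)→f](U)) → 2
  π[d](γ[f; COUNT(*)→d](γ[a; COUNT(*)→f](U))) → 2

== RESULT ==
d
1
1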